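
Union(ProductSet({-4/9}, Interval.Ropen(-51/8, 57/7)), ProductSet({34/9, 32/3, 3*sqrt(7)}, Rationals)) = Union(ProductSet({-4/9}, Interval.Ropen(-51/8, 57/7)), ProductSet({34/9, 32/3, 3*sqrt(7)}, Rationals))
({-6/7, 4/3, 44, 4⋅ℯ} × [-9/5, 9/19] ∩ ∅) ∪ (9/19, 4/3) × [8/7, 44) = (9/19, 4/3) × [8/7, 44)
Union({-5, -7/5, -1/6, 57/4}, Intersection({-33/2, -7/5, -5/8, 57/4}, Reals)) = {-33/2, -5, -7/5, -5/8, -1/6, 57/4}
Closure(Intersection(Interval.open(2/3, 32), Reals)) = Interval(2/3, 32)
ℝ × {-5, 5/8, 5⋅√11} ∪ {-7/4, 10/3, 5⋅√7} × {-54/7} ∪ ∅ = (ℝ × {-5, 5/8, 5⋅√11}) ∪ ({-7/4, 10/3, 5⋅√7} × {-54/7})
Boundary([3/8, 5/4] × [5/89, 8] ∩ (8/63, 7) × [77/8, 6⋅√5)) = ∅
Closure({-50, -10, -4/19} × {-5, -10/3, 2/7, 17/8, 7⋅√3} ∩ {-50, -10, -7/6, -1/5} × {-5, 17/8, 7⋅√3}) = {-50, -10} × {-5, 17/8, 7⋅√3}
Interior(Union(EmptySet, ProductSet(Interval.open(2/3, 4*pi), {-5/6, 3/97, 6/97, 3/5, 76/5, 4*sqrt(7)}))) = EmptySet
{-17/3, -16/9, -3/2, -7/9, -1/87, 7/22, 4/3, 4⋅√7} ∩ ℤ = ∅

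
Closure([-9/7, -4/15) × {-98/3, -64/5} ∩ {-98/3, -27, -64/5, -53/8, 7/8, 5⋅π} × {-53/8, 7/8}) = ∅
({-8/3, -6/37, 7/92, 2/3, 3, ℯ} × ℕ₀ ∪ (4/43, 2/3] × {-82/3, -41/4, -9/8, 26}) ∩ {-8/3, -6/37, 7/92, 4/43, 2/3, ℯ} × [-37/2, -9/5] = {2/3} × {-41/4}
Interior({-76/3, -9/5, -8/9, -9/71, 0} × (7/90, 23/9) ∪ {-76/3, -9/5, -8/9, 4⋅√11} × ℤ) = ∅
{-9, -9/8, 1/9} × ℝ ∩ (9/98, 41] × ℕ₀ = {1/9} × ℕ₀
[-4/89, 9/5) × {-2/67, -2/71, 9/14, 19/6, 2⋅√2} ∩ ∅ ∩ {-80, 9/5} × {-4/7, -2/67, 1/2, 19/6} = ∅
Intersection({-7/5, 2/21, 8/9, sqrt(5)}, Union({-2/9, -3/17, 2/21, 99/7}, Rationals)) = {-7/5, 2/21, 8/9}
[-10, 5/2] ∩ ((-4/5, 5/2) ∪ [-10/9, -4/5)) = [-10/9, -4/5) ∪ (-4/5, 5/2)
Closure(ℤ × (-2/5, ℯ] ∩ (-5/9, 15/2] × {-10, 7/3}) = {0, 1, …, 7} × {7/3}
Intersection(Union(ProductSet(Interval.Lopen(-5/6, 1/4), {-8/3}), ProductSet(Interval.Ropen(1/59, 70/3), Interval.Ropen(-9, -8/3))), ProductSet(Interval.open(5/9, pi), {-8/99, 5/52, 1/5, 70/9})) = EmptySet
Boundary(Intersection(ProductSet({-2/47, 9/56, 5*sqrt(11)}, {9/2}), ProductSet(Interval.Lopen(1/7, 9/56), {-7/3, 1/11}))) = EmptySet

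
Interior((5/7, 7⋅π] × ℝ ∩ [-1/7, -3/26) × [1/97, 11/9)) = ∅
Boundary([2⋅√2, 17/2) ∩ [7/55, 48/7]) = {48/7, 2⋅√2}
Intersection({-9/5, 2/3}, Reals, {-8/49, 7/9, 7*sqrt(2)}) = EmptySet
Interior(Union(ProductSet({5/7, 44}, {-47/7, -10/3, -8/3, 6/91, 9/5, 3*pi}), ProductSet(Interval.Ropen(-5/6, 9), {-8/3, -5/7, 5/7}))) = EmptySet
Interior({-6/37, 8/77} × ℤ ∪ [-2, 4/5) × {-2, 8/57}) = ∅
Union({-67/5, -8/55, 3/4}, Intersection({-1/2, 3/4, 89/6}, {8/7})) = {-67/5, -8/55, 3/4}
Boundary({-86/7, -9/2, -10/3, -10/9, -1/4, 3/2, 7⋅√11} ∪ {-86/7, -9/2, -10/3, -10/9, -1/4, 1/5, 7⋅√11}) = {-86/7, -9/2, -10/3, -10/9, -1/4, 1/5, 3/2, 7⋅√11}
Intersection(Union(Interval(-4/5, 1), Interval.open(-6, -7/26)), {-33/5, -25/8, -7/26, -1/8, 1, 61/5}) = {-25/8, -7/26, -1/8, 1}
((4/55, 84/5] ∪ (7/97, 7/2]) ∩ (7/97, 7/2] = (7/97, 7/2]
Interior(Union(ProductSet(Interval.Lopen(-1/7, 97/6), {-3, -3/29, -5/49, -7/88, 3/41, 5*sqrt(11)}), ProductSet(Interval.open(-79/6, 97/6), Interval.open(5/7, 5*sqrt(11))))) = ProductSet(Interval.open(-79/6, 97/6), Interval.open(5/7, 5*sqrt(11)))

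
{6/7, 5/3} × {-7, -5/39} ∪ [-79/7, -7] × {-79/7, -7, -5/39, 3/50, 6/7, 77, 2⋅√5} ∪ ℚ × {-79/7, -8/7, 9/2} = (ℚ × {-79/7, -8/7, 9/2}) ∪ ({6/7, 5/3} × {-7, -5/39}) ∪ ([-79/7, -7] × {-79/7, -7, -5/39, 3/50, 6/7, 77, 2⋅√5})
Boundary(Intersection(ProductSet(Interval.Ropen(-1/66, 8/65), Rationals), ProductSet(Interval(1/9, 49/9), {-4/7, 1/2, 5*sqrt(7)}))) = ProductSet(Interval(1/9, 8/65), {-4/7, 1/2})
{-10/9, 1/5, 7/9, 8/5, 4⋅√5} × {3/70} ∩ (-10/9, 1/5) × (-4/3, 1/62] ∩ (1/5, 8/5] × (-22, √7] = ∅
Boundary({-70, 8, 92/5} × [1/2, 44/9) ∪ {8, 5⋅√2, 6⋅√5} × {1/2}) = ({-70, 8, 92/5} × [1/2, 44/9]) ∪ ({8, 5⋅√2, 6⋅√5} × {1/2})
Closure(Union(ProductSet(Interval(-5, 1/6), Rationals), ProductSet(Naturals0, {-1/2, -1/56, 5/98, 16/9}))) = Union(ProductSet(Interval(-5, 1/6), Reals), ProductSet(Naturals0, {-1/2, -1/56, 5/98, 16/9}))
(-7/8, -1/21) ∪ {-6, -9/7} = {-6, -9/7} ∪ (-7/8, -1/21)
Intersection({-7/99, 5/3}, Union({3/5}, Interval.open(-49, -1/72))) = {-7/99}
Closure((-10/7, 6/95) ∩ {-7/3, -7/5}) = {-7/5}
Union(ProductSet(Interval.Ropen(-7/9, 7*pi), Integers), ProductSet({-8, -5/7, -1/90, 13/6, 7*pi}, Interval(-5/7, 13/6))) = Union(ProductSet({-8, -5/7, -1/90, 13/6, 7*pi}, Interval(-5/7, 13/6)), ProductSet(Interval.Ropen(-7/9, 7*pi), Integers))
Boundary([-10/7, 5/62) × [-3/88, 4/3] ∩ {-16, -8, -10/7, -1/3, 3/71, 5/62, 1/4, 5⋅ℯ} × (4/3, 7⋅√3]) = ∅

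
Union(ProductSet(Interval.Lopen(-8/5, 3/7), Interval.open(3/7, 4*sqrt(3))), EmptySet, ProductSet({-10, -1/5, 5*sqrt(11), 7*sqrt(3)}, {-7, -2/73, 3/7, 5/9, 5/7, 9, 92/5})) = Union(ProductSet({-10, -1/5, 5*sqrt(11), 7*sqrt(3)}, {-7, -2/73, 3/7, 5/9, 5/7, 9, 92/5}), ProductSet(Interval.Lopen(-8/5, 3/7), Interval.open(3/7, 4*sqrt(3))))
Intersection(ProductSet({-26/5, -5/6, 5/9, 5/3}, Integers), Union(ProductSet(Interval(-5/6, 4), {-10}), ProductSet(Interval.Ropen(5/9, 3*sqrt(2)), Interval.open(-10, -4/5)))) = Union(ProductSet({5/9, 5/3}, Range(-9, 0, 1)), ProductSet({-5/6, 5/9, 5/3}, {-10}))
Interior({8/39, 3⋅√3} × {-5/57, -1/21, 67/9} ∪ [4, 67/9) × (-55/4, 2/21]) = (4, 67/9) × (-55/4, 2/21)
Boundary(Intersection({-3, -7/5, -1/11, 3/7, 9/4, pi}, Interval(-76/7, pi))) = {-3, -7/5, -1/11, 3/7, 9/4, pi}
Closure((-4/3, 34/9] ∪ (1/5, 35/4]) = [-4/3, 35/4]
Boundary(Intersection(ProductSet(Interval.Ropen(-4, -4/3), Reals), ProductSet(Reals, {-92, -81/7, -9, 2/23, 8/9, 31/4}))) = ProductSet(Interval(-4, -4/3), {-92, -81/7, -9, 2/23, 8/9, 31/4})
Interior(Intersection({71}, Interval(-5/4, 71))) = EmptySet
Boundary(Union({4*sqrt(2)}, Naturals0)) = Union({4*sqrt(2)}, Naturals0)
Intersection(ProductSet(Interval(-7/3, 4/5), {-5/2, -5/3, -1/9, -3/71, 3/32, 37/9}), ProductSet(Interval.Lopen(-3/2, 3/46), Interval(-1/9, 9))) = ProductSet(Interval.Lopen(-3/2, 3/46), {-1/9, -3/71, 3/32, 37/9})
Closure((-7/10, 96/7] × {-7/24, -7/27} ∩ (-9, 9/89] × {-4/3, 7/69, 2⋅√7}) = ∅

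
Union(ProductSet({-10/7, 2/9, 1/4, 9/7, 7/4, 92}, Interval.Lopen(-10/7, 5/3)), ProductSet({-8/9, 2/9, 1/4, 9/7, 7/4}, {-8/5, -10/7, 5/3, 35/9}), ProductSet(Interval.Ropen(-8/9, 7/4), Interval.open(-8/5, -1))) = Union(ProductSet({-8/9, 2/9, 1/4, 9/7, 7/4}, {-8/5, -10/7, 5/3, 35/9}), ProductSet({-10/7, 2/9, 1/4, 9/7, 7/4, 92}, Interval.Lopen(-10/7, 5/3)), ProductSet(Interval.Ropen(-8/9, 7/4), Interval.open(-8/5, -1)))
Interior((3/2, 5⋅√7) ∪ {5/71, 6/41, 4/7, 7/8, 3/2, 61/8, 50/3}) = (3/2, 5⋅√7)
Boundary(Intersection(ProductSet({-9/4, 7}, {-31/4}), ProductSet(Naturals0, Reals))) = ProductSet({7}, {-31/4})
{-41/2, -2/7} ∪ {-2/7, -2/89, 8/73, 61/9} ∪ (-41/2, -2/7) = [-41/2, -2/7] ∪ {-2/89, 8/73, 61/9}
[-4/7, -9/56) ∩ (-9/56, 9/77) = ∅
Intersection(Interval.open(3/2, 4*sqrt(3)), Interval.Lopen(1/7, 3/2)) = EmptySet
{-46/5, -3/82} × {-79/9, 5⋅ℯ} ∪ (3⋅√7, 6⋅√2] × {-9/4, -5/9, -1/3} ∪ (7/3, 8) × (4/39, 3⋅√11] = ({-46/5, -3/82} × {-79/9, 5⋅ℯ}) ∪ ((7/3, 8) × (4/39, 3⋅√11]) ∪ ((3⋅√7, 6⋅√2] × {-9/4, -5/9, -1/3})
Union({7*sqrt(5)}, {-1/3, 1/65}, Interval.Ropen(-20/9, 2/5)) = Union({7*sqrt(5)}, Interval.Ropen(-20/9, 2/5))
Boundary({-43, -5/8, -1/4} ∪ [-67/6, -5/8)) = {-43, -67/6, -5/8, -1/4}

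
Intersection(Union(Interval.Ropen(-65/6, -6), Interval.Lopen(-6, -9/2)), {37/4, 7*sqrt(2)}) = EmptySet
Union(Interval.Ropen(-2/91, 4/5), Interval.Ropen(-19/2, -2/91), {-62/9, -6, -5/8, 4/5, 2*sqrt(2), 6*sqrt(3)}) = Union({2*sqrt(2), 6*sqrt(3)}, Interval(-19/2, 4/5))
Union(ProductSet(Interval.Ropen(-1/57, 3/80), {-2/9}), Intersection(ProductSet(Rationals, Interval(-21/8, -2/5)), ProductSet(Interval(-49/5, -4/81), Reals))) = Union(ProductSet(Intersection(Interval(-49/5, -4/81), Rationals), Interval(-21/8, -2/5)), ProductSet(Interval.Ropen(-1/57, 3/80), {-2/9}))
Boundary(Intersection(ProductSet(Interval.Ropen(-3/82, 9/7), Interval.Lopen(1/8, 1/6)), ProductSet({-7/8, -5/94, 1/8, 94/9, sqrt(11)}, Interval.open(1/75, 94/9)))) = ProductSet({1/8}, Interval(1/8, 1/6))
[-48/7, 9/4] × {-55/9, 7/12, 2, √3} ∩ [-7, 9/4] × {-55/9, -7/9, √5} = [-48/7, 9/4] × {-55/9}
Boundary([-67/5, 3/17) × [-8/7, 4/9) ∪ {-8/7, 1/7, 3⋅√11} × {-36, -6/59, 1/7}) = ({-67/5, 3/17} × [-8/7, 4/9]) ∪ ([-67/5, 3/17] × {-8/7, 4/9}) ∪ ({3⋅√11} × {-36, -6/59, 1/7}) ∪ ({-8/7, 1/7, 3⋅√11} × {-36})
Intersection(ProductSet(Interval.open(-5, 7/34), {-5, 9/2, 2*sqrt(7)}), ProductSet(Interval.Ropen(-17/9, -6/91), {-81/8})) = EmptySet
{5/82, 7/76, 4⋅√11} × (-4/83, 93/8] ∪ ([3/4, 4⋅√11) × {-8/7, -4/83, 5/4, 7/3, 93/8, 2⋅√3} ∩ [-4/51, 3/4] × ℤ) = {5/82, 7/76, 4⋅√11} × (-4/83, 93/8]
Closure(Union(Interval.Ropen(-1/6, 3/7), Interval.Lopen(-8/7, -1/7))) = Interval(-8/7, 3/7)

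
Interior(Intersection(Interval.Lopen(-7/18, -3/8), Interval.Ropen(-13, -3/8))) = Interval.open(-7/18, -3/8)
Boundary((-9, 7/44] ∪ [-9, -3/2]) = {-9, 7/44}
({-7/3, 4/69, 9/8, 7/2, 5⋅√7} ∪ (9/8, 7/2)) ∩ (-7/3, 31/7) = {4/69} ∪ [9/8, 7/2]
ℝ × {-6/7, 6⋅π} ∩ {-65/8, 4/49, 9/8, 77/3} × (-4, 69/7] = {-65/8, 4/49, 9/8, 77/3} × {-6/7}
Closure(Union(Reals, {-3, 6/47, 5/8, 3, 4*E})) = Reals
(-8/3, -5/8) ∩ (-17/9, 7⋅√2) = (-17/9, -5/8)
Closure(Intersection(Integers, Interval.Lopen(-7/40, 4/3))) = Range(0, 2, 1)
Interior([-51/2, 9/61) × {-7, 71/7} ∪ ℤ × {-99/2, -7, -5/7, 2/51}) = ∅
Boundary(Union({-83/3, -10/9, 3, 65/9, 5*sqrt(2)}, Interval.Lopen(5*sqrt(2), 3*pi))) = {-83/3, -10/9, 3, 5*sqrt(2), 3*pi}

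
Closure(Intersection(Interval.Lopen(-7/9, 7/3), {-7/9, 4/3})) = {4/3}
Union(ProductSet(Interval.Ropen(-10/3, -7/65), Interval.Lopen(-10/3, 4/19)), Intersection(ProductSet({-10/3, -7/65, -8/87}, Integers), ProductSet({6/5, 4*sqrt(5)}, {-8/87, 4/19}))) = ProductSet(Interval.Ropen(-10/3, -7/65), Interval.Lopen(-10/3, 4/19))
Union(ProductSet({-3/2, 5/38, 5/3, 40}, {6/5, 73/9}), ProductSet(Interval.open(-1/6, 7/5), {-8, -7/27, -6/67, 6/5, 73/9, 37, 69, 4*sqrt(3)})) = Union(ProductSet({-3/2, 5/38, 5/3, 40}, {6/5, 73/9}), ProductSet(Interval.open(-1/6, 7/5), {-8, -7/27, -6/67, 6/5, 73/9, 37, 69, 4*sqrt(3)}))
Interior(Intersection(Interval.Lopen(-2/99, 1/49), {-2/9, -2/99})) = EmptySet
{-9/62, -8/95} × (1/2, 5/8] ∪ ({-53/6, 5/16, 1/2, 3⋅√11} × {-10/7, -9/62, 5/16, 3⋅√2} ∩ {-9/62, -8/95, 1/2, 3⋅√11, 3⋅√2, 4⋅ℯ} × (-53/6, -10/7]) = ({-9/62, -8/95} × (1/2, 5/8]) ∪ ({1/2, 3⋅√11} × {-10/7})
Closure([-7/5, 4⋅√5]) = [-7/5, 4⋅√5]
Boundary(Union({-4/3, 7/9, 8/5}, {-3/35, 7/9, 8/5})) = {-4/3, -3/35, 7/9, 8/5}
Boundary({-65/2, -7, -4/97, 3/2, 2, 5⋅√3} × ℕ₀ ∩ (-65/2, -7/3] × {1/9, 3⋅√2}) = ∅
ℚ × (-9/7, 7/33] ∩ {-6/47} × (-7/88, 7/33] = {-6/47} × (-7/88, 7/33]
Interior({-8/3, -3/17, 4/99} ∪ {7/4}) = ∅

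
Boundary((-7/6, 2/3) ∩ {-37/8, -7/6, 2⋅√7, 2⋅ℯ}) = ∅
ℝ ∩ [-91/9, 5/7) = [-91/9, 5/7)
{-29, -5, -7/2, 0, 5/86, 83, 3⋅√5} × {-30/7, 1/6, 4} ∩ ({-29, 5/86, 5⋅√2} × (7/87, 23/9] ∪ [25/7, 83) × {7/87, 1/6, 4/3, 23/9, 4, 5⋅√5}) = ({-29, 5/86} × {1/6}) ∪ ({3⋅√5} × {1/6, 4})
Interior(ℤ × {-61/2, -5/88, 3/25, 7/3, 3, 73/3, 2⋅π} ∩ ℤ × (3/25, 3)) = ∅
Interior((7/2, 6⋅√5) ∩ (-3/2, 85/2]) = (7/2, 6⋅√5)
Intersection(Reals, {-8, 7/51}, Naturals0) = EmptySet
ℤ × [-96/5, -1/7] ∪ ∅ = ℤ × [-96/5, -1/7]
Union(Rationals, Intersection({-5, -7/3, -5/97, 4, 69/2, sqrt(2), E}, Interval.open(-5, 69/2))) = Union({sqrt(2), E}, Rationals)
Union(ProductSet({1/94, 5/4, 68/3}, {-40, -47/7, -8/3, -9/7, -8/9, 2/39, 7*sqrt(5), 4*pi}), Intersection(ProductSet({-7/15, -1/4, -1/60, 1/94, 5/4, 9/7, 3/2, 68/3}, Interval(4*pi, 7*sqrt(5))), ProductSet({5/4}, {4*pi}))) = ProductSet({1/94, 5/4, 68/3}, {-40, -47/7, -8/3, -9/7, -8/9, 2/39, 7*sqrt(5), 4*pi})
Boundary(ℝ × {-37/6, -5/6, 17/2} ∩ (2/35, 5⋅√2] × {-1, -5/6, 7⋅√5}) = [2/35, 5⋅√2] × {-5/6}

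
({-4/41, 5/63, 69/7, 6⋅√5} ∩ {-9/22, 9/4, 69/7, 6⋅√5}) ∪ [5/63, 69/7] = [5/63, 69/7] ∪ {6⋅√5}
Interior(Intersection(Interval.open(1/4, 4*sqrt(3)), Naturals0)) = EmptySet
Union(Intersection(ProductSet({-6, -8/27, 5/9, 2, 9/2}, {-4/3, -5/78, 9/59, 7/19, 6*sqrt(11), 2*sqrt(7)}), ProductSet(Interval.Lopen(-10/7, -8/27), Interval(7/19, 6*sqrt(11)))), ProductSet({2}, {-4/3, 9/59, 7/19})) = Union(ProductSet({-8/27}, {7/19, 6*sqrt(11), 2*sqrt(7)}), ProductSet({2}, {-4/3, 9/59, 7/19}))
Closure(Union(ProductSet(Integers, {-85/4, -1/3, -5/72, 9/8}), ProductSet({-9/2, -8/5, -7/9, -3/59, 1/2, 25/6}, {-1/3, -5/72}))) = Union(ProductSet({-9/2, -8/5, -7/9, -3/59, 1/2, 25/6}, {-1/3, -5/72}), ProductSet(Integers, {-85/4, -1/3, -5/72, 9/8}))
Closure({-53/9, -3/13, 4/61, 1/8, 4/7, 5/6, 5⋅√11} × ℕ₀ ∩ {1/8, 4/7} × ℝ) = {1/8, 4/7} × ℕ₀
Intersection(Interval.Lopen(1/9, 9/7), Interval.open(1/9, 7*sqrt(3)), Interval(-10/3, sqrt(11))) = Interval.Lopen(1/9, 9/7)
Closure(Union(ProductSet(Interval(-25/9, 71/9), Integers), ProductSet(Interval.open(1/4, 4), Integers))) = ProductSet(Interval(-25/9, 71/9), Integers)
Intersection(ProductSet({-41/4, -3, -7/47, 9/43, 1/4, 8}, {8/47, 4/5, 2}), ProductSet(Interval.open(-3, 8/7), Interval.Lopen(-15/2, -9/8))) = EmptySet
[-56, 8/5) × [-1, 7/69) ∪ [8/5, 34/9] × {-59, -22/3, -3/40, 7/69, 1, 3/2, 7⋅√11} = ([-56, 8/5) × [-1, 7/69)) ∪ ([8/5, 34/9] × {-59, -22/3, -3/40, 7/69, 1, 3/2, 7⋅√11})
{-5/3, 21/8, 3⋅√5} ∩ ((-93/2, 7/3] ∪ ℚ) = {-5/3, 21/8}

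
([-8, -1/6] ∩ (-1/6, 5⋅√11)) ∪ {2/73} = {2/73}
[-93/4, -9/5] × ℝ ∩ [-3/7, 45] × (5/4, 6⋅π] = ∅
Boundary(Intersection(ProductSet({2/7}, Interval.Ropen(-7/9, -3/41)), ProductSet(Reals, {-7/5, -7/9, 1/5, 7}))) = ProductSet({2/7}, {-7/9})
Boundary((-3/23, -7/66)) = {-3/23, -7/66}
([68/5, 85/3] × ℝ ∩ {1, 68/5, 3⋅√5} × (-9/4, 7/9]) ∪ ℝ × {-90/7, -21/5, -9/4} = (ℝ × {-90/7, -21/5, -9/4}) ∪ ({68/5} × (-9/4, 7/9])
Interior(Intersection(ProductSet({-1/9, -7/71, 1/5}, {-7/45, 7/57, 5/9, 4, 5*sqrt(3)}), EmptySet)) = EmptySet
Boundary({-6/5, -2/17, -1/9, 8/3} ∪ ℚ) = ℝ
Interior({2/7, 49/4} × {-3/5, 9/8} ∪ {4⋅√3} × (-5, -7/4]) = ∅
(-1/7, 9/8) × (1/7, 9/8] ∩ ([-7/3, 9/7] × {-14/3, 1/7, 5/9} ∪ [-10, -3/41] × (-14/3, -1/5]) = (-1/7, 9/8) × {5/9}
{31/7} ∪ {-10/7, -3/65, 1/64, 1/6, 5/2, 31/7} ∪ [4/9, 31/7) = {-10/7, -3/65, 1/64, 1/6} ∪ [4/9, 31/7]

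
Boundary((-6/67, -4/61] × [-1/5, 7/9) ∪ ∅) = ({-6/67, -4/61} × [-1/5, 7/9]) ∪ ([-6/67, -4/61] × {-1/5, 7/9})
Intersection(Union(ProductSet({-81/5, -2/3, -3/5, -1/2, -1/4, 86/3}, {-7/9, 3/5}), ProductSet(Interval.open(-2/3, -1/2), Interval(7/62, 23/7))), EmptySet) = EmptySet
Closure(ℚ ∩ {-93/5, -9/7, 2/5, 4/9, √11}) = {-93/5, -9/7, 2/5, 4/9}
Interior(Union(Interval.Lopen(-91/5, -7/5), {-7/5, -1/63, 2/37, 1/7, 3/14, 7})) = Interval.open(-91/5, -7/5)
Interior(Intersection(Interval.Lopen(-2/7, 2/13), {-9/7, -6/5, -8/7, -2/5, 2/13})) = EmptySet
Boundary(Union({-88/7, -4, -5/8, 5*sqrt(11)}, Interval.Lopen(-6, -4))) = {-88/7, -6, -4, -5/8, 5*sqrt(11)}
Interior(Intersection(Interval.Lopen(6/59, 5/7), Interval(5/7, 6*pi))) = EmptySet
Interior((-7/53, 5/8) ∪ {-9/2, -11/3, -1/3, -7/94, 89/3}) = (-7/53, 5/8)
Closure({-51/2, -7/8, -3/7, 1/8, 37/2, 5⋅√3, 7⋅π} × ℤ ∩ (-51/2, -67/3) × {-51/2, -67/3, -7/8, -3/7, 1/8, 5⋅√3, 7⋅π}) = ∅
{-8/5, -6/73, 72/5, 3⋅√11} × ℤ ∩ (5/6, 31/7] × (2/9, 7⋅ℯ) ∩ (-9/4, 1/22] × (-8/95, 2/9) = ∅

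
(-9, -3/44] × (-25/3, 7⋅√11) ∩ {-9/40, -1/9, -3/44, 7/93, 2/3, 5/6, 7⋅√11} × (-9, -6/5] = {-9/40, -1/9, -3/44} × (-25/3, -6/5]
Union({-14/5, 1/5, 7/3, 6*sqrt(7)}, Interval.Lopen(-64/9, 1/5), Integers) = Union({7/3, 6*sqrt(7)}, Integers, Interval.Lopen(-64/9, 1/5))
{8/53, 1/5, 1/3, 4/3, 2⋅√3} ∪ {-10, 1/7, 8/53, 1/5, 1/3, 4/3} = {-10, 1/7, 8/53, 1/5, 1/3, 4/3, 2⋅√3}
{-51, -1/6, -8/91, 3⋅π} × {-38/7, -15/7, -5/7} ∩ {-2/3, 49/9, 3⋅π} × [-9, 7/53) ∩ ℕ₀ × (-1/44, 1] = ∅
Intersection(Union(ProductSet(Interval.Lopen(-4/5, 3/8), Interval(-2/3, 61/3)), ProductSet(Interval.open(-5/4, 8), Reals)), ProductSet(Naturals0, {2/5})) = ProductSet(Range(0, 8, 1), {2/5})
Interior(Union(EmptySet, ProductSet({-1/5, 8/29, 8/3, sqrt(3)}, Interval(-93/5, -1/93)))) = EmptySet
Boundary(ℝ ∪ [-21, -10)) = ∅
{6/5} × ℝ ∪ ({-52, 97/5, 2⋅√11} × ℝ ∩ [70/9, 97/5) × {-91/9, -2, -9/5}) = {6/5} × ℝ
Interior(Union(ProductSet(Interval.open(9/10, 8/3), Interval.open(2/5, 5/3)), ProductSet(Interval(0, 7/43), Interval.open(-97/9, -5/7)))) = Union(ProductSet(Interval.open(0, 7/43), Interval.open(-97/9, -5/7)), ProductSet(Interval.open(9/10, 8/3), Interval.open(2/5, 5/3)))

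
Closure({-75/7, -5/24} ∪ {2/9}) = {-75/7, -5/24, 2/9}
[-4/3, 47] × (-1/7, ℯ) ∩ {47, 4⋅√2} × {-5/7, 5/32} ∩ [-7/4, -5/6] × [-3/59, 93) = ∅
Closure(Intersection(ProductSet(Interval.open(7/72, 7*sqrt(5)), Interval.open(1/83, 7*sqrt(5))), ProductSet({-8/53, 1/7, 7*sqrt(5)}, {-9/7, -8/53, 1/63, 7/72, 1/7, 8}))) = ProductSet({1/7}, {1/63, 7/72, 1/7, 8})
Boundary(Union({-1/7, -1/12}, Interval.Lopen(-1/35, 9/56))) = {-1/7, -1/12, -1/35, 9/56}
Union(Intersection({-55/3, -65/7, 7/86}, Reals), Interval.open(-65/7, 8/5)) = Union({-55/3}, Interval.Ropen(-65/7, 8/5))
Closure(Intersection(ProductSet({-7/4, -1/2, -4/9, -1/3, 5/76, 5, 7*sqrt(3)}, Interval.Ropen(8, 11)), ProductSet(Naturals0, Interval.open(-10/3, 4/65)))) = EmptySet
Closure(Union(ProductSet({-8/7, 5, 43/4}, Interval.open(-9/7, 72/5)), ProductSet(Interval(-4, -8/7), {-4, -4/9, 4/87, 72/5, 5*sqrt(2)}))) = Union(ProductSet({-8/7, 5, 43/4}, Interval(-9/7, 72/5)), ProductSet(Interval(-4, -8/7), {-4, -4/9, 4/87, 72/5, 5*sqrt(2)}))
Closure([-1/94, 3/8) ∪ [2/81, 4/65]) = [-1/94, 3/8]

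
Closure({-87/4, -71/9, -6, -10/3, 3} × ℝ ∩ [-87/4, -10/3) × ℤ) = {-87/4, -71/9, -6} × ℤ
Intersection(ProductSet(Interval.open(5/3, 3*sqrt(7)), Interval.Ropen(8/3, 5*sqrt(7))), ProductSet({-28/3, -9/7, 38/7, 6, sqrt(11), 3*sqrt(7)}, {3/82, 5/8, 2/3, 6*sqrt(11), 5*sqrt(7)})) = EmptySet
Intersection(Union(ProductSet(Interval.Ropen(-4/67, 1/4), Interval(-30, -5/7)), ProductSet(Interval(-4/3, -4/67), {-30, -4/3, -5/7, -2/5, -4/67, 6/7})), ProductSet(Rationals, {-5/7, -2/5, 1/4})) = Union(ProductSet(Intersection(Interval(-4/3, -4/67), Rationals), {-5/7, -2/5}), ProductSet(Intersection(Interval.Ropen(-4/67, 1/4), Rationals), {-5/7}))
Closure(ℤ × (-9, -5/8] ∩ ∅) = ∅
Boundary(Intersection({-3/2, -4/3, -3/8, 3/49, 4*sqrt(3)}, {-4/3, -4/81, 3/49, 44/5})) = {-4/3, 3/49}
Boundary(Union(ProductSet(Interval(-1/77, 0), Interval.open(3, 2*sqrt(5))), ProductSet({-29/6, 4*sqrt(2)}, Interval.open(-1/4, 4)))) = Union(ProductSet({-29/6, 4*sqrt(2)}, Interval(-1/4, 4)), ProductSet({-1/77, 0}, Interval(3, 2*sqrt(5))), ProductSet(Interval(-1/77, 0), {3, 2*sqrt(5)}))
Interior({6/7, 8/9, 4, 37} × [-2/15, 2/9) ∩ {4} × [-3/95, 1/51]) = ∅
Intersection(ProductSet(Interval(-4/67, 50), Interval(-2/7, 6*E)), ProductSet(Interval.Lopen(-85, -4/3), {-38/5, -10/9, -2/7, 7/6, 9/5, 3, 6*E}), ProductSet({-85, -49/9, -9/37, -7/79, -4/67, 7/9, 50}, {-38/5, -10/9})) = EmptySet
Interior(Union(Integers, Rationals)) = EmptySet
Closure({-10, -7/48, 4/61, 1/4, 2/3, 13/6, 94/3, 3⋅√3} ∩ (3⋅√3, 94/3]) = {94/3}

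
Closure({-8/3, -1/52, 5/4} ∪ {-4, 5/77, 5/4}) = {-4, -8/3, -1/52, 5/77, 5/4}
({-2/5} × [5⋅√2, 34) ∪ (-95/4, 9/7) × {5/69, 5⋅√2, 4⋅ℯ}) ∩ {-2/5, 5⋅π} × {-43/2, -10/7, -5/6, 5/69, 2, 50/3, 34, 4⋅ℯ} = {-2/5} × {5/69, 50/3, 4⋅ℯ}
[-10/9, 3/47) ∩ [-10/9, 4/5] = [-10/9, 3/47)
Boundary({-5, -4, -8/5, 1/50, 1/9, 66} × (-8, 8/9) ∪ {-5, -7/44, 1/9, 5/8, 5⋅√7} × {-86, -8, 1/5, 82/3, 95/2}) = ({-5, -4, -8/5, 1/50, 1/9, 66} × [-8, 8/9]) ∪ ({-5, -7/44, 1/9, 5/8, 5⋅√7} × {-86, -8, 1/5, 82/3, 95/2})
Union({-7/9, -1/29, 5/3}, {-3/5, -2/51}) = {-7/9, -3/5, -2/51, -1/29, 5/3}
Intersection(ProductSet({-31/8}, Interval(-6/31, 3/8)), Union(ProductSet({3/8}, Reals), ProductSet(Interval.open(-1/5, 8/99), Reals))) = EmptySet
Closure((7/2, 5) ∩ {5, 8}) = ∅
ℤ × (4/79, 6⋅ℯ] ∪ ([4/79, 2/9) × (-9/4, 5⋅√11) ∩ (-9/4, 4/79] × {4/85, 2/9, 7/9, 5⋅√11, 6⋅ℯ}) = (ℤ × (4/79, 6⋅ℯ]) ∪ ({4/79} × {4/85, 2/9, 7/9, 6⋅ℯ})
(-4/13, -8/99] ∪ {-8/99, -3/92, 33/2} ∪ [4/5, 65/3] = (-4/13, -8/99] ∪ {-3/92} ∪ [4/5, 65/3]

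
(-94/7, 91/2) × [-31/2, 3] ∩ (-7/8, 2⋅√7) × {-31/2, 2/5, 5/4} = (-7/8, 2⋅√7) × {-31/2, 2/5, 5/4}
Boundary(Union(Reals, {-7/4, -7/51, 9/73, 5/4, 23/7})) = EmptySet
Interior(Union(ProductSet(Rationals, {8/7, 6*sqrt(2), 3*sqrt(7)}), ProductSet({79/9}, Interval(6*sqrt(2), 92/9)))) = EmptySet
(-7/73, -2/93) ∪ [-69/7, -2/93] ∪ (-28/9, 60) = [-69/7, 60)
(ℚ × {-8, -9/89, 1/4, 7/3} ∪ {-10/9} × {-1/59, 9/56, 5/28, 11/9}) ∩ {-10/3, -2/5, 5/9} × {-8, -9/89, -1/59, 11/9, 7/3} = {-10/3, -2/5, 5/9} × {-8, -9/89, 7/3}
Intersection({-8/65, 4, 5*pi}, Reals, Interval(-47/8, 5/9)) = {-8/65}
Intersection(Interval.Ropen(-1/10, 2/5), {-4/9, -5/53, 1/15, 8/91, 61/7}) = {-5/53, 1/15, 8/91}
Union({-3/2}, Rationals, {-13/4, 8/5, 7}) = Rationals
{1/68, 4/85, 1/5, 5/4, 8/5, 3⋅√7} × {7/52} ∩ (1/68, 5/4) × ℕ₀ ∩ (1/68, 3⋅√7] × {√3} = ∅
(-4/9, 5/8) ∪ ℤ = ℤ ∪ (-4/9, 5/8)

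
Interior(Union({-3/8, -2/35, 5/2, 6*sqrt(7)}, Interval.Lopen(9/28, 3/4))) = Interval.open(9/28, 3/4)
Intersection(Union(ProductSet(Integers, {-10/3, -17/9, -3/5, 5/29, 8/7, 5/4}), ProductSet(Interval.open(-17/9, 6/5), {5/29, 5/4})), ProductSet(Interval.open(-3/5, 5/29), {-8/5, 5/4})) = ProductSet(Interval.open(-3/5, 5/29), {5/4})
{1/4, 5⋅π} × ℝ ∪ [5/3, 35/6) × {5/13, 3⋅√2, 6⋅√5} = ({1/4, 5⋅π} × ℝ) ∪ ([5/3, 35/6) × {5/13, 3⋅√2, 6⋅√5})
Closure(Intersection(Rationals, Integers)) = Integers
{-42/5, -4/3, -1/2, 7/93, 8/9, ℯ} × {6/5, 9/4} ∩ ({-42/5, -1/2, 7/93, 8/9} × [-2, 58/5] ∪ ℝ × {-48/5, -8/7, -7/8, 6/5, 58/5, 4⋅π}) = ({-42/5, -1/2, 7/93, 8/9} × {6/5, 9/4}) ∪ ({-42/5, -4/3, -1/2, 7/93, 8/9, ℯ} × {6/5})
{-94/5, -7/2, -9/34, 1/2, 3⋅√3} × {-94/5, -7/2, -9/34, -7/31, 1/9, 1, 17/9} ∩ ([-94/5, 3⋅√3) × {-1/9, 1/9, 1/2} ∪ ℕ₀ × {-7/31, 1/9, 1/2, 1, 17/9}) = {-94/5, -7/2, -9/34, 1/2} × {1/9}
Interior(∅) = ∅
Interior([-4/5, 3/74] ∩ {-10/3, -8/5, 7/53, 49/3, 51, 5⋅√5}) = ∅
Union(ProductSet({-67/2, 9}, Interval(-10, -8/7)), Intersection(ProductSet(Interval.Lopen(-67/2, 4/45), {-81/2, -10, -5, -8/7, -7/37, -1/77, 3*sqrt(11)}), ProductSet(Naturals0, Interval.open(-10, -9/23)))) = Union(ProductSet({-67/2, 9}, Interval(-10, -8/7)), ProductSet(Range(0, 1, 1), {-5, -8/7}))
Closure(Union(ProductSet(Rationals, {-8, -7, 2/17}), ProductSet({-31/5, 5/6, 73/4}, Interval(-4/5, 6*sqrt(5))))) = Union(ProductSet({-31/5, 5/6, 73/4}, Interval(-4/5, 6*sqrt(5))), ProductSet(Reals, {-8, -7, 2/17}))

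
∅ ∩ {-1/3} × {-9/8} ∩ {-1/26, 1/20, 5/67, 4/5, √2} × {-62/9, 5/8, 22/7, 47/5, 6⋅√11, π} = ∅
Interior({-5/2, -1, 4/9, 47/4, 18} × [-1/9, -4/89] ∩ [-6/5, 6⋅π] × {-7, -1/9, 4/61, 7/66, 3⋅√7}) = ∅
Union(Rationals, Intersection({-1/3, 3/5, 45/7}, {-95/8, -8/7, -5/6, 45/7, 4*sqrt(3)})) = Rationals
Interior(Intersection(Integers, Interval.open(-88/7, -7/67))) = EmptySet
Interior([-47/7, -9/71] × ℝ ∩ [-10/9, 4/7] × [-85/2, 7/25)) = (-10/9, -9/71) × (-85/2, 7/25)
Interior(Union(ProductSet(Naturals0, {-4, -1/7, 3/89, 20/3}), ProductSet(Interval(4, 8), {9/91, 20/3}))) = EmptySet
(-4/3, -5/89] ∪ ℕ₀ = (-4/3, -5/89] ∪ ℕ₀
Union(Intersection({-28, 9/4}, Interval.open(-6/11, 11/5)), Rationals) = Rationals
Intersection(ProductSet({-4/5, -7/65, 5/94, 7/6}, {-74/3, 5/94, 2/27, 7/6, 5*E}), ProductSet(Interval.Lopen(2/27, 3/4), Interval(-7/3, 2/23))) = EmptySet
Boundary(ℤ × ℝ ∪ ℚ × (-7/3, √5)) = (ℤ × ℝ) ∪ (ℝ × [-7/3, √5])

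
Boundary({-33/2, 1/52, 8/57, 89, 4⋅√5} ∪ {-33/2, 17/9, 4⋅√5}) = {-33/2, 1/52, 8/57, 17/9, 89, 4⋅√5}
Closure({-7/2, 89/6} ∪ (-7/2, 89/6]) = [-7/2, 89/6]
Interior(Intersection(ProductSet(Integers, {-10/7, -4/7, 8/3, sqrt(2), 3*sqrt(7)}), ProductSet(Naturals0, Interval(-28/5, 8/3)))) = EmptySet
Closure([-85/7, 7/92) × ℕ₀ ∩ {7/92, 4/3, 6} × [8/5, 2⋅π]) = ∅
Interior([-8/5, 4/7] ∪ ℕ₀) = ({0} \ ℕ₀ \ (-8/5, 4/7)) ∪ ((-8/5, 4/7) \ ℕ₀ \ (-8/5, 4/7)) ∪ (ℕ₀ \ ({-8/5, 4/7} ∪ (ℕ₀ \ (-8/5, 4/7)))) ∪ ({0} \ ({-8/5, 4/7} ∪ (ℕ₀ \ (-8/5, 4/7))))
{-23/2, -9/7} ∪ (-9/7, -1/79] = {-23/2} ∪ [-9/7, -1/79]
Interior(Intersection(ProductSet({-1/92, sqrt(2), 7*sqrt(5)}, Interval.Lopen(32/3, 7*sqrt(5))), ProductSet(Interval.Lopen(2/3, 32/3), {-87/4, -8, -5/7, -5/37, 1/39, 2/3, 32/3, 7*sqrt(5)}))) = EmptySet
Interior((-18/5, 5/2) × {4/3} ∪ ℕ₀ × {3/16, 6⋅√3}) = ∅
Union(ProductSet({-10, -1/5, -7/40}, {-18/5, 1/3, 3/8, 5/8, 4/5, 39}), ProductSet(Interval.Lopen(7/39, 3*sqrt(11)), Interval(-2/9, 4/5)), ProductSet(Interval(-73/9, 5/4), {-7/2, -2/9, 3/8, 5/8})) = Union(ProductSet({-10, -1/5, -7/40}, {-18/5, 1/3, 3/8, 5/8, 4/5, 39}), ProductSet(Interval(-73/9, 5/4), {-7/2, -2/9, 3/8, 5/8}), ProductSet(Interval.Lopen(7/39, 3*sqrt(11)), Interval(-2/9, 4/5)))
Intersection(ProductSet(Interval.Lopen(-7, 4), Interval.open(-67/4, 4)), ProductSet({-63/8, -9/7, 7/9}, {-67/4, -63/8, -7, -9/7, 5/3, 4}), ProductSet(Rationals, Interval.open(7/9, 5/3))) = EmptySet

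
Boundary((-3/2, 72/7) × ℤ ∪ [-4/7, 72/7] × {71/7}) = ([-3/2, 72/7] × ℤ) ∪ ([-4/7, 72/7] × {71/7})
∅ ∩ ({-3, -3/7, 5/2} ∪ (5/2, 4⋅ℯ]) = ∅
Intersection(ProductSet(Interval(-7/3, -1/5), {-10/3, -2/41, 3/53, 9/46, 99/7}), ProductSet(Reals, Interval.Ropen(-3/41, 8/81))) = ProductSet(Interval(-7/3, -1/5), {-2/41, 3/53})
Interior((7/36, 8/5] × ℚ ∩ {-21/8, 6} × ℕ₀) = ∅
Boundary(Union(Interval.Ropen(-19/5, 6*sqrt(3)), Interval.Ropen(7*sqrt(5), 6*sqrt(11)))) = {-19/5, 6*sqrt(11), 6*sqrt(3), 7*sqrt(5)}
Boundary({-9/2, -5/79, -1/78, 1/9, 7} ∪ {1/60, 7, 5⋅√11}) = {-9/2, -5/79, -1/78, 1/60, 1/9, 7, 5⋅√11}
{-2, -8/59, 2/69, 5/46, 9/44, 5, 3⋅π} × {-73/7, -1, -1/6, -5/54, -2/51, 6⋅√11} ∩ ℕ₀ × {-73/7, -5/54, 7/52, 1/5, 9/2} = {5} × {-73/7, -5/54}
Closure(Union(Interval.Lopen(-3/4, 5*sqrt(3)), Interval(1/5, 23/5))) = Interval(-3/4, 5*sqrt(3))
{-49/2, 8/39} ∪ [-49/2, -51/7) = [-49/2, -51/7) ∪ {8/39}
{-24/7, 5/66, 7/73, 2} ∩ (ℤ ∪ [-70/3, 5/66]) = {-24/7, 5/66, 2}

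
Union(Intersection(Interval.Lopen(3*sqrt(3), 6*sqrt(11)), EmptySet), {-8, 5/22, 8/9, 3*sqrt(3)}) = {-8, 5/22, 8/9, 3*sqrt(3)}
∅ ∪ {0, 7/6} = {0, 7/6}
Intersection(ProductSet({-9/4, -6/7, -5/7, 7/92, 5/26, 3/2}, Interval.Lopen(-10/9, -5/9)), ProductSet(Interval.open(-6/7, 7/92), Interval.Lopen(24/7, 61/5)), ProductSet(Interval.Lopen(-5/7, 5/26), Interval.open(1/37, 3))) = EmptySet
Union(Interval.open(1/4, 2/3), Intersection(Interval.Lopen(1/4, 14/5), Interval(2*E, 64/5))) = Interval.open(1/4, 2/3)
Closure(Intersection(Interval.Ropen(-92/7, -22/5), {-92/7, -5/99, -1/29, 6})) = {-92/7}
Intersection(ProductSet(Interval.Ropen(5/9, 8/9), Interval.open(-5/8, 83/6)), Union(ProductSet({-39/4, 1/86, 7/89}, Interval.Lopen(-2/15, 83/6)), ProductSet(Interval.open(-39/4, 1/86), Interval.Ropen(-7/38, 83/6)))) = EmptySet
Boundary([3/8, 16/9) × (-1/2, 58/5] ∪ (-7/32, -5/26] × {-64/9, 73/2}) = ({3/8, 16/9} × [-1/2, 58/5]) ∪ ([-7/32, -5/26] × {-64/9, 73/2}) ∪ ([3/8, 16/9] × {-1/2, 58/5})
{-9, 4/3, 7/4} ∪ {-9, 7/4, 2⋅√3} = {-9, 4/3, 7/4, 2⋅√3}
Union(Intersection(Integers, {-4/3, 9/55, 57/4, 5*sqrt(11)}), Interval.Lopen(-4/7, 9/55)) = Interval.Lopen(-4/7, 9/55)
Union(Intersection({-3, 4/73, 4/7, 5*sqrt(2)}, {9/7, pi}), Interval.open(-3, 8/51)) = Interval.open(-3, 8/51)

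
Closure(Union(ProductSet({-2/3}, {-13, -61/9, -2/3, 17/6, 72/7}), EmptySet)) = ProductSet({-2/3}, {-13, -61/9, -2/3, 17/6, 72/7})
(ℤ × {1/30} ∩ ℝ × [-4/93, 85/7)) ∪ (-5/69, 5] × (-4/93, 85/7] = (ℤ × {1/30}) ∪ ((-5/69, 5] × (-4/93, 85/7])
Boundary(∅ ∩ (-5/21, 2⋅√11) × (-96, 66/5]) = ∅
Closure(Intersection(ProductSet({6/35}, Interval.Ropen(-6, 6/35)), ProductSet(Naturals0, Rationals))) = EmptySet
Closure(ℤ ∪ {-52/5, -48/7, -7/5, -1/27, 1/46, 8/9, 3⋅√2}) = ℤ ∪ {-52/5, -48/7, -7/5, -1/27, 1/46, 8/9, 3⋅√2}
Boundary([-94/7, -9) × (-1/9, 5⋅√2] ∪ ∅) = ({-94/7, -9} × [-1/9, 5⋅√2]) ∪ ([-94/7, -9] × {-1/9, 5⋅√2})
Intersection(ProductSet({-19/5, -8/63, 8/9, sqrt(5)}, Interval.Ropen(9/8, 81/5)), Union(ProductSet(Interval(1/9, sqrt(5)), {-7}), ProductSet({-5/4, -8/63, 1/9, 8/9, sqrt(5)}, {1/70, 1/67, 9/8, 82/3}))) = ProductSet({-8/63, 8/9, sqrt(5)}, {9/8})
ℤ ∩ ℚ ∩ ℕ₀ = ℕ₀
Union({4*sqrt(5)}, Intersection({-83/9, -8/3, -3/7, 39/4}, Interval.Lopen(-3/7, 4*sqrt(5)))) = {4*sqrt(5)}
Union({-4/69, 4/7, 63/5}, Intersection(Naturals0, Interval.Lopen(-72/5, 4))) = Union({-4/69, 4/7, 63/5}, Range(0, 5, 1))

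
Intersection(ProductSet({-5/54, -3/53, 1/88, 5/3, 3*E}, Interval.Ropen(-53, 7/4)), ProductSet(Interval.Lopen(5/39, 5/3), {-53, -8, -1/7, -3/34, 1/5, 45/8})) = ProductSet({5/3}, {-53, -8, -1/7, -3/34, 1/5})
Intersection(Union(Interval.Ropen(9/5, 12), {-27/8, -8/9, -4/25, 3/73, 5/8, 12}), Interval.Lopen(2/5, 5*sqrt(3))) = Union({5/8}, Interval(9/5, 5*sqrt(3)))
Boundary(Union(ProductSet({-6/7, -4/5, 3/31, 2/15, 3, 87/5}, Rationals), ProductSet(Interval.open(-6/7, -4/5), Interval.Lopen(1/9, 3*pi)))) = Union(ProductSet({-6/7, -4/5, 3/31, 2/15, 3, 87/5}, Interval(-oo, oo)), ProductSet(Interval(-6/7, -4/5), {1/9, 3*pi}))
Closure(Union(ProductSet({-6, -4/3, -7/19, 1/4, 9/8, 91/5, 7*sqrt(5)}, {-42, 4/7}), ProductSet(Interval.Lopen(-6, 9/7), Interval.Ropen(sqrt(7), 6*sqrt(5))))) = Union(ProductSet({-6, 9/7}, Interval(sqrt(7), 6*sqrt(5))), ProductSet({-6, -4/3, -7/19, 1/4, 9/8, 91/5, 7*sqrt(5)}, {-42, 4/7}), ProductSet(Interval(-6, 9/7), {6*sqrt(5), sqrt(7)}), ProductSet(Interval.Lopen(-6, 9/7), Interval.Ropen(sqrt(7), 6*sqrt(5))))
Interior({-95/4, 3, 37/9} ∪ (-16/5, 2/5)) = (-16/5, 2/5)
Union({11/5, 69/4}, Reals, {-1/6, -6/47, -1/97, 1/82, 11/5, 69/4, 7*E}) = Reals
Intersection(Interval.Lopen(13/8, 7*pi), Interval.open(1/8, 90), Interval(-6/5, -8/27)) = EmptySet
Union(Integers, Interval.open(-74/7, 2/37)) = Union(Integers, Interval.open(-74/7, 2/37))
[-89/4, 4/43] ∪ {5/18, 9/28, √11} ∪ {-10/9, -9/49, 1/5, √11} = [-89/4, 4/43] ∪ {1/5, 5/18, 9/28, √11}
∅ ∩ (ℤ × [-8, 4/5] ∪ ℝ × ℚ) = ∅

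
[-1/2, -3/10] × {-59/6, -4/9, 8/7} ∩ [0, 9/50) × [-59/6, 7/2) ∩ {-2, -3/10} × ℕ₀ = ∅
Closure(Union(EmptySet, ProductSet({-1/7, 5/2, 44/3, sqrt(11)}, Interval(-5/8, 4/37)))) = ProductSet({-1/7, 5/2, 44/3, sqrt(11)}, Interval(-5/8, 4/37))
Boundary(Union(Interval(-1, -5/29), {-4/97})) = {-1, -5/29, -4/97}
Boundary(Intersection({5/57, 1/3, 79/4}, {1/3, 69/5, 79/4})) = {1/3, 79/4}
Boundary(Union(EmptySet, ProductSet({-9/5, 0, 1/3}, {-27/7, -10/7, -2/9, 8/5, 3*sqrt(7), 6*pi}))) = ProductSet({-9/5, 0, 1/3}, {-27/7, -10/7, -2/9, 8/5, 3*sqrt(7), 6*pi})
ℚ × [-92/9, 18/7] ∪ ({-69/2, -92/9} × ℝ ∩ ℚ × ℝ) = ({-69/2, -92/9} × ℝ) ∪ (ℚ × [-92/9, 18/7])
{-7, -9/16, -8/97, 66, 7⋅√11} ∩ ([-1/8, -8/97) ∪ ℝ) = {-7, -9/16, -8/97, 66, 7⋅√11}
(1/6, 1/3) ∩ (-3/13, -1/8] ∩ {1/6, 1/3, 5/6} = ∅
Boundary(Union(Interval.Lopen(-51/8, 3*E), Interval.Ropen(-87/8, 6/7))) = {-87/8, 3*E}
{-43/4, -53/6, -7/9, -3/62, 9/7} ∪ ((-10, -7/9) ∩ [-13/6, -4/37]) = {-43/4, -53/6, -3/62, 9/7} ∪ [-13/6, -7/9]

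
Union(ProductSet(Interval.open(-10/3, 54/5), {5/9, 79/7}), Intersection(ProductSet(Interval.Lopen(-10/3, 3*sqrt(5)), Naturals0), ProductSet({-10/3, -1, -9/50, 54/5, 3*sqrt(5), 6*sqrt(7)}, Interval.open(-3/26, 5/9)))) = Union(ProductSet({-1, -9/50, 3*sqrt(5)}, Range(0, 1, 1)), ProductSet(Interval.open(-10/3, 54/5), {5/9, 79/7}))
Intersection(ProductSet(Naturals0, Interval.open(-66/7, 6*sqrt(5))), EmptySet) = EmptySet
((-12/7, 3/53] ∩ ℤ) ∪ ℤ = ℤ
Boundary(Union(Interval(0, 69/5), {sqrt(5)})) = {0, 69/5}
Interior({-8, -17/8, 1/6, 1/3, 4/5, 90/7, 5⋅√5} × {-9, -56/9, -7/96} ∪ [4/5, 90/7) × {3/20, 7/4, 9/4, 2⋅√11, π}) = ∅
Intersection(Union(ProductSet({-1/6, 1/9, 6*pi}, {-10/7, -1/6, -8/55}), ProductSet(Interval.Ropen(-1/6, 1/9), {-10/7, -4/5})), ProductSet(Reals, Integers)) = EmptySet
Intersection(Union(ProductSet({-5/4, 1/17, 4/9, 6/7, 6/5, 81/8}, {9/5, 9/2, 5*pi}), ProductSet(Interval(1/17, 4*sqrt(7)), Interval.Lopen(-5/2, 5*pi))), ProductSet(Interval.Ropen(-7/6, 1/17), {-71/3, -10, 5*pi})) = EmptySet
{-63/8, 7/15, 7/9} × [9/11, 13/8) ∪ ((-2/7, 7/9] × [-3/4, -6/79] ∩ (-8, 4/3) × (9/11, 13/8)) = {-63/8, 7/15, 7/9} × [9/11, 13/8)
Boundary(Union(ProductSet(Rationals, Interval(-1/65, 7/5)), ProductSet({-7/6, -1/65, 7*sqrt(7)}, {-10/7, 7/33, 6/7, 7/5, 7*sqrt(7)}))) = Union(ProductSet({-7/6, -1/65, 7*sqrt(7)}, {-10/7, 7/33, 6/7, 7/5, 7*sqrt(7)}), ProductSet(Reals, Interval(-1/65, 7/5)))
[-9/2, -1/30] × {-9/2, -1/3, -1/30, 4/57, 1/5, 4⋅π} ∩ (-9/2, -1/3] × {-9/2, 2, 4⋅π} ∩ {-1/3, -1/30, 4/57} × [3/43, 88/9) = ∅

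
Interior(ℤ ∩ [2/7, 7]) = ∅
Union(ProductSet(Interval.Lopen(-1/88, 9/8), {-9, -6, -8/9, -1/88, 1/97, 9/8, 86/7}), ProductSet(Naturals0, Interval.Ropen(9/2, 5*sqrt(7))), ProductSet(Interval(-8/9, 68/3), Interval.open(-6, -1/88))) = Union(ProductSet(Interval(-8/9, 68/3), Interval.open(-6, -1/88)), ProductSet(Interval.Lopen(-1/88, 9/8), {-9, -6, -8/9, -1/88, 1/97, 9/8, 86/7}), ProductSet(Naturals0, Interval.Ropen(9/2, 5*sqrt(7))))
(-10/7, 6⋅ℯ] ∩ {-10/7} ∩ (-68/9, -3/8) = ∅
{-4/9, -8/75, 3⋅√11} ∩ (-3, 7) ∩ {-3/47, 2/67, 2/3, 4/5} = ∅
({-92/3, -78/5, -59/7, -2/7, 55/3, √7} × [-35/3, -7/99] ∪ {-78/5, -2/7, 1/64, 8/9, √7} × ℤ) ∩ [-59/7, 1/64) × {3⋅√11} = ∅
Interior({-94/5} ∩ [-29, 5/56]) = ∅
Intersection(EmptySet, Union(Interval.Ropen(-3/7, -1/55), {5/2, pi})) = EmptySet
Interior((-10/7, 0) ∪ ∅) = (-10/7, 0)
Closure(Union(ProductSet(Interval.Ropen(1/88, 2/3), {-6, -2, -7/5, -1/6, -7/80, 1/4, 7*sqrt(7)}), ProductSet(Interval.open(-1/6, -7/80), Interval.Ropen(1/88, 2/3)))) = Union(ProductSet({-1/6, -7/80}, Interval(1/88, 2/3)), ProductSet(Interval(-1/6, -7/80), {1/88, 2/3}), ProductSet(Interval.open(-1/6, -7/80), Interval.Ropen(1/88, 2/3)), ProductSet(Interval(1/88, 2/3), {-6, -2, -7/5, -1/6, -7/80, 1/4, 7*sqrt(7)}))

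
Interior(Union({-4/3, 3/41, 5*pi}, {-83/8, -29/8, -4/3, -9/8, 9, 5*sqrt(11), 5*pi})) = EmptySet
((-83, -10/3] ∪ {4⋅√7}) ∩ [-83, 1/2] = (-83, -10/3]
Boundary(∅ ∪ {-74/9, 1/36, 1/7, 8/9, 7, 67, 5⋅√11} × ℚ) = {-74/9, 1/36, 1/7, 8/9, 7, 67, 5⋅√11} × ℝ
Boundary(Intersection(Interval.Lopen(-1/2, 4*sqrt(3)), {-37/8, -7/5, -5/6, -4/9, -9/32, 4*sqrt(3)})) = {-4/9, -9/32, 4*sqrt(3)}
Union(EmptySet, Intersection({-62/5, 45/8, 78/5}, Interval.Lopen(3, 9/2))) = EmptySet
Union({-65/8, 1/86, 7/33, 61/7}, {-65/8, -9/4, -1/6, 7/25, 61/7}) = {-65/8, -9/4, -1/6, 1/86, 7/33, 7/25, 61/7}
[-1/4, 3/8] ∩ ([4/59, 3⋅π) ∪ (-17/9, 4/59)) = [-1/4, 3/8]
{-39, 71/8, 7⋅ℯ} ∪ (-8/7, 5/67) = {-39, 71/8, 7⋅ℯ} ∪ (-8/7, 5/67)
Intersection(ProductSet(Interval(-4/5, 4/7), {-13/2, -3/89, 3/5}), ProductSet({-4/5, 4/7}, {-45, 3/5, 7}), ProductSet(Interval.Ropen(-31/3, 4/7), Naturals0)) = EmptySet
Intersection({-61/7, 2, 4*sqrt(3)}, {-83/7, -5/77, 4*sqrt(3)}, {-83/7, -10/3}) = EmptySet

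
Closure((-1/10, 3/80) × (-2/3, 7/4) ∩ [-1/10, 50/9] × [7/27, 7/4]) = ({-1/10, 3/80} × [7/27, 7/4]) ∪ ([-1/10, 3/80] × {7/27, 7/4}) ∪ ((-1/10, 3/80) × [7/27, 7/4))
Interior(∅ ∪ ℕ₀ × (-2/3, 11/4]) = ∅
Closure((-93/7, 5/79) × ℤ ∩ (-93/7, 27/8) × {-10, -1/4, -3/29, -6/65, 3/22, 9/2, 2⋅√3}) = [-93/7, 5/79] × {-10}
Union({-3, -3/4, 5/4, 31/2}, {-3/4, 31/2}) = {-3, -3/4, 5/4, 31/2}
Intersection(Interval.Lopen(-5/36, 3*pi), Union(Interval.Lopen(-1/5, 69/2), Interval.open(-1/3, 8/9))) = Interval.Lopen(-5/36, 3*pi)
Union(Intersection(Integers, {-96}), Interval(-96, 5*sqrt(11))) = Interval(-96, 5*sqrt(11))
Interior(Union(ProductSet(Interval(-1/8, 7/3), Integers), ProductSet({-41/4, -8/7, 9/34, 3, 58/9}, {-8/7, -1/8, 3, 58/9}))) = EmptySet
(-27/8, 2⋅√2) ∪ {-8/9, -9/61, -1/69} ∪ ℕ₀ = (-27/8, 2⋅√2) ∪ ℕ₀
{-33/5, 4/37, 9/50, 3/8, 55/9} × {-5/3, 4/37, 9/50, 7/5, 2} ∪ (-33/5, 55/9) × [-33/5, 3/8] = ((-33/5, 55/9) × [-33/5, 3/8]) ∪ ({-33/5, 4/37, 9/50, 3/8, 55/9} × {-5/3, 4/37, 9/50, 7/5, 2})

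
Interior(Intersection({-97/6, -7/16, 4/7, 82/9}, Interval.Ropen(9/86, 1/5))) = EmptySet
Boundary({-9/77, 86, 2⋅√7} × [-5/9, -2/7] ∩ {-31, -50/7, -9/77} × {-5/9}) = {-9/77} × {-5/9}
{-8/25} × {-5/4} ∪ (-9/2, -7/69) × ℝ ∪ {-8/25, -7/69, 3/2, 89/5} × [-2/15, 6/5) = ((-9/2, -7/69) × ℝ) ∪ ({-8/25, -7/69, 3/2, 89/5} × [-2/15, 6/5))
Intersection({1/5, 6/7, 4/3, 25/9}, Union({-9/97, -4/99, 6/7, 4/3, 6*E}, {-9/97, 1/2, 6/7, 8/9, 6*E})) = {6/7, 4/3}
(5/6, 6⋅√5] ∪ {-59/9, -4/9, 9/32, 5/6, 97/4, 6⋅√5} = {-59/9, -4/9, 9/32, 97/4} ∪ [5/6, 6⋅√5]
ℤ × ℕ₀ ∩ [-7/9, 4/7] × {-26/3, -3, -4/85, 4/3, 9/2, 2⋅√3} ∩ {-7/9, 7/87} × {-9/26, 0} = ∅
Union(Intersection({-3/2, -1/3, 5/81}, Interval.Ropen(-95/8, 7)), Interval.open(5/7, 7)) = Union({-3/2, -1/3, 5/81}, Interval.open(5/7, 7))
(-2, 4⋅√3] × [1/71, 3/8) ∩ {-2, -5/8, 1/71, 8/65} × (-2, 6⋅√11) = {-5/8, 1/71, 8/65} × [1/71, 3/8)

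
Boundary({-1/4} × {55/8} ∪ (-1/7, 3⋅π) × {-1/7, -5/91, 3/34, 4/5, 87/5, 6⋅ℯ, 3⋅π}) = ({-1/4} × {55/8}) ∪ ([-1/7, 3⋅π] × {-1/7, -5/91, 3/34, 4/5, 87/5, 6⋅ℯ, 3⋅π})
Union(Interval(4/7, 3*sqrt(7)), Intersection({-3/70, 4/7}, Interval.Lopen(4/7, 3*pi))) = Interval(4/7, 3*sqrt(7))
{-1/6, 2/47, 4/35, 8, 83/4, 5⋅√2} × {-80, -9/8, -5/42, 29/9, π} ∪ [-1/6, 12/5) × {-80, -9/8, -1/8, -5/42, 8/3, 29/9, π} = ([-1/6, 12/5) × {-80, -9/8, -1/8, -5/42, 8/3, 29/9, π}) ∪ ({-1/6, 2/47, 4/35, 8, 83/4, 5⋅√2} × {-80, -9/8, -5/42, 29/9, π})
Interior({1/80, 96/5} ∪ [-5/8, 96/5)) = (-5/8, 96/5)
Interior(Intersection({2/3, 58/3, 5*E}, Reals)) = EmptySet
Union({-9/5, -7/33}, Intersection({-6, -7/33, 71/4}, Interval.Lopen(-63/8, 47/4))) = {-6, -9/5, -7/33}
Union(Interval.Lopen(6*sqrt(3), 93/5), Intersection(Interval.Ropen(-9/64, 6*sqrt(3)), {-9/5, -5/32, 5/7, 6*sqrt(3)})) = Union({5/7}, Interval.Lopen(6*sqrt(3), 93/5))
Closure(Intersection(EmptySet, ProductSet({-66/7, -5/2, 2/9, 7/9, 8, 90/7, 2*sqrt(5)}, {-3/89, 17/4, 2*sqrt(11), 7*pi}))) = EmptySet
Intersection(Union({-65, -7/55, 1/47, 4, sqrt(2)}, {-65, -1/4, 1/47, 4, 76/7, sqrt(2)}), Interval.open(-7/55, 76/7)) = {1/47, 4, sqrt(2)}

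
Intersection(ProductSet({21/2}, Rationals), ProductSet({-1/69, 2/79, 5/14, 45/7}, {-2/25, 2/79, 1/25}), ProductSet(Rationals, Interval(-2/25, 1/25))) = EmptySet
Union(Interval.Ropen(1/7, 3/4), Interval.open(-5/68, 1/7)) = Interval.open(-5/68, 3/4)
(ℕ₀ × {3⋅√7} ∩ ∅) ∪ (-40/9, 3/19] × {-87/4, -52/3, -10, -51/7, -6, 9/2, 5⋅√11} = (-40/9, 3/19] × {-87/4, -52/3, -10, -51/7, -6, 9/2, 5⋅√11}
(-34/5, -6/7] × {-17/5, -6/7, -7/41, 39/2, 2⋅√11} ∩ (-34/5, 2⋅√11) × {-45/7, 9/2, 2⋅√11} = (-34/5, -6/7] × {2⋅√11}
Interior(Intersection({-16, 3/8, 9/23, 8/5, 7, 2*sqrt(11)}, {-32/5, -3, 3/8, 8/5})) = EmptySet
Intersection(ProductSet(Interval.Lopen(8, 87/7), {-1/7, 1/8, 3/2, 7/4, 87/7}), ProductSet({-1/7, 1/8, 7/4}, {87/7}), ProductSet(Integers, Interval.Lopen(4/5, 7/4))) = EmptySet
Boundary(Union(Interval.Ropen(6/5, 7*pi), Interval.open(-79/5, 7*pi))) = {-79/5, 7*pi}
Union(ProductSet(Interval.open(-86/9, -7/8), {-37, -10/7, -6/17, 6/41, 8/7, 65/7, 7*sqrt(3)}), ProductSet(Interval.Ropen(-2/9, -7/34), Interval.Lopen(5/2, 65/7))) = Union(ProductSet(Interval.open(-86/9, -7/8), {-37, -10/7, -6/17, 6/41, 8/7, 65/7, 7*sqrt(3)}), ProductSet(Interval.Ropen(-2/9, -7/34), Interval.Lopen(5/2, 65/7)))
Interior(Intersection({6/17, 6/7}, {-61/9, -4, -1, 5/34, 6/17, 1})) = EmptySet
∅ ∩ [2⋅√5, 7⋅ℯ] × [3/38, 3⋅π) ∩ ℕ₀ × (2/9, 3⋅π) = ∅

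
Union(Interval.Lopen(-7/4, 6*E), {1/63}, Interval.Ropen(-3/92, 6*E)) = Interval.Lopen(-7/4, 6*E)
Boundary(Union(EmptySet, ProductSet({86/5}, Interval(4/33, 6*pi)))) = ProductSet({86/5}, Interval(4/33, 6*pi))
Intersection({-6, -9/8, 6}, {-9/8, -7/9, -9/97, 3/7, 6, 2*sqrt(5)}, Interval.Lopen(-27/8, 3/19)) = {-9/8}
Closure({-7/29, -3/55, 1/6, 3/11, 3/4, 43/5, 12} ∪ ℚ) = ℝ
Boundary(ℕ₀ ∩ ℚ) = ℕ₀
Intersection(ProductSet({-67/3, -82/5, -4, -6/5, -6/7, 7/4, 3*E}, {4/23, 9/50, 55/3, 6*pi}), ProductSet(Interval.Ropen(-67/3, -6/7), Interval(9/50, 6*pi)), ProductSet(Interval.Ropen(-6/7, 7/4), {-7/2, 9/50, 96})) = EmptySet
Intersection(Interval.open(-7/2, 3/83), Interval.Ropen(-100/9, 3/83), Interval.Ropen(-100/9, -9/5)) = Interval.open(-7/2, -9/5)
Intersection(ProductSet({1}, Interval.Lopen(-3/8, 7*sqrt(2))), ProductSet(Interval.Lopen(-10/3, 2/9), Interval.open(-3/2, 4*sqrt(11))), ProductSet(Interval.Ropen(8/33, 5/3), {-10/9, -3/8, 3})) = EmptySet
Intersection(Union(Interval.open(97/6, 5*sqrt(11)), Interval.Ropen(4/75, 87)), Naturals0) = Range(1, 87, 1)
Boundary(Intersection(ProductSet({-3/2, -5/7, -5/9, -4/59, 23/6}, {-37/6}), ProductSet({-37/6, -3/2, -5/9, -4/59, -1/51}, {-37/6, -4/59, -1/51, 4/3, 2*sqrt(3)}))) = ProductSet({-3/2, -5/9, -4/59}, {-37/6})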